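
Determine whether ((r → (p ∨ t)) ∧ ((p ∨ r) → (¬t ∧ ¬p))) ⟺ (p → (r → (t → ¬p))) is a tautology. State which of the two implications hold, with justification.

Not equivalent: only (⇒) holds.

Forward direction. Assume the antecedent. If p is true, the antecedent cannot hold. If p is false, p → (r → (t → ¬p)) reduces to true regardless of the other variables. Either way p → (r → (t → ¬p)) holds.

Converse. This fails. Under p = T, t = F, r = F, the left side is false but the right side is true.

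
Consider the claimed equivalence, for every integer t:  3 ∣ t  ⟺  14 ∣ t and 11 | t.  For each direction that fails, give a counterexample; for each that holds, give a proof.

Forward direction. This fails: take t = 3. Certainly 3 ∣ 3, but 14 ∤ 3.

Converse. This fails: take t = 154. Both 14 ∣ 154 and 11 ∣ 154, yet 154 is not a multiple of 3 (since 154 = 51·3 + 1), so 3 ∤ 154.

Both directions fail.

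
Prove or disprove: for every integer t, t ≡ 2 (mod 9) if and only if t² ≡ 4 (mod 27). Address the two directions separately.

Neither direction holds.

(→) This fails: take t = 11. Then 11 ≡ 2 (mod 9), but 11² = 121 ≡ 13 (mod 27), not 4.

(←) This fails: take t = 25. Then 25² = 625 ≡ 4 (mod 27), yet 25 ≡ 7 (mod 9), not 2.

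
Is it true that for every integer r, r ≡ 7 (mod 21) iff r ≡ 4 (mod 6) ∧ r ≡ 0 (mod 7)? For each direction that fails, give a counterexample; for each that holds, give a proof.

(←) If r ≡ 4 (mod 6) and r ≡ 0 (mod 7), then by the Chinese remainder theorem r ≡ 28 (mod 42). Since 28 ≡ 7 (mod 21) and 21 ∣ 42, we get r ≡ 7 (mod 21).

(→) This fails: r = 7 gives 7 ≡ 7 (mod 21) but 7 ≡ 1 (mod 6), so the conjunction on the right does not hold.

Only the converse holds.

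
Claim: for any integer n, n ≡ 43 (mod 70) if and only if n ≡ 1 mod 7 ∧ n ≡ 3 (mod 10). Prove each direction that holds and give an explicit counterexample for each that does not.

(⟸) If n ≡ 1 (mod 7) and n ≡ 3 (mod 10), then by the Chinese remainder theorem n ≡ 43 (mod 70). This is exactly n ≡ 43 (mod 70).

(⟹) Suppose n ≡ 43 (mod 70); write n = 70j + 43. Since 7 ∣ 70, reducing mod 7 gives n ≡ 43 ≡ 1 (mod 7); since 10 ∣ 70, reducing mod 10 gives n ≡ 43 ≡ 3 (mod 10).

Both implications hold.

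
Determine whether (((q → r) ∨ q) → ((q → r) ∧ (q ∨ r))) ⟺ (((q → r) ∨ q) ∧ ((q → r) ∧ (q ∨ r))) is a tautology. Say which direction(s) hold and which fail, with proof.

Forward direction. Assume the antecedent. If r is true, the consequent reduces to true regardless of the other variables. If r is false, the antecedent cannot hold. Either way the consequent holds.

Converse. Assume the antecedent. If r is true, the consequent reduces to true regardless of the other variables. If r is false, the antecedent cannot hold. Either way the consequent holds.

The biconditional holds.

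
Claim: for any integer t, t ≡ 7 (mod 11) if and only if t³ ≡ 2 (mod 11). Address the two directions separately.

Both directions hold; the statement is true.

[⇒] Suppose t ≡ 7 (mod 11). Write t = 11j + 7. Then (11j + 7)³ = 1331j³ + 2541j² + 1617j + 343 = 11(121j³ + 231j² + 147j + 31) + 2, so t³ ≡ 2 (mod 11).

[⇐] Conversely, suppose t³ ≡ 2 (mod 11). The only residue r in {0, …, 10} with r³ ≡ 2 (mod 11) is r = 7, so t ≡ 7 (mod 11).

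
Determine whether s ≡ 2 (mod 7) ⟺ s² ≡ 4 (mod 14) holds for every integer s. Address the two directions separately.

Neither implication holds.

(⟹) This fails: take s = 9. Then 9 ≡ 2 (mod 7), but 9² = 81 ≡ 11 (mod 14), not 4.

(⟸) This fails: take s = 12. Then 12² = 144 ≡ 4 (mod 14), yet 12 ≡ 5 (mod 7), not 2.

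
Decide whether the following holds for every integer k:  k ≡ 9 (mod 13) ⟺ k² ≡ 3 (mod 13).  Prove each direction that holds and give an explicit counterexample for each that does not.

(⇒) holds; (⇐) fails.

(⇒) Suppose k ≡ 9 (mod 13). Write k = 13j + 9. Then (13j + 9)² = 169j² + 234j + 81 = 13(13j² + 18j + 6) + 3, so k² ≡ 3 (mod 13).

(⇐) This fails: take k = 4. Then 4² = 16 ≡ 3 (mod 13), yet 4 ≡ 4 (mod 13), not 9.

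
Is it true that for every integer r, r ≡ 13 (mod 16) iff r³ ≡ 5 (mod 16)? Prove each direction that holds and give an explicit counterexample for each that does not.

Both directions hold.

Forward direction. Suppose r ≡ 13 (mod 16). Write r = 16j + 13. Then (16j + 13)³ = 4096j³ + 9984j² + 8112j + 2197 = 16(256j³ + 624j² + 507j + 137) + 5, so r³ ≡ 5 (mod 16).

Converse. Suppose r³ ≡ 5 (mod 16). The only residue r in {0, …, 15} with r³ ≡ 5 (mod 16) is r = 13, so r ≡ 13 (mod 16).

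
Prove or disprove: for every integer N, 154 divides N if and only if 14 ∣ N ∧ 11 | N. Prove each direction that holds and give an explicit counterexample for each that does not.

Equivalent; both directions hold.

(→) If 154 ∣ N, write N = 154q. Since 154 = 11·14, N = 14·(11q), so 14 ∣ N; and since 154 = 14·11, N = 11·(14q), so 11 ∣ N.

(←) Suppose 14 ∣ N and 11 ∣ N. Any common multiple of 14 and 11 is a multiple of their lcm; here gcd(14, 11) = 1, so lcm(14, 11) = 14·11 = 154, so 154 ∣ N.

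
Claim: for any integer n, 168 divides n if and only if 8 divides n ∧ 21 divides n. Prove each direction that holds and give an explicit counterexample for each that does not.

[⇐] Suppose 8 ∣ n and 21 ∣ n. Any common multiple of 8 and 21 is a multiple of their lcm; here gcd(8, 21) = 1, so lcm(8, 21) = 8·21 = 168, so 168 ∣ n.

[⇒] If 168 ∣ n, write n = 168q. Since 168 = 21·8, n = 8·(21q), so 8 ∣ n; and since 168 = 8·21, n = 21·(8q), so 21 ∣ n.

The biconditional holds.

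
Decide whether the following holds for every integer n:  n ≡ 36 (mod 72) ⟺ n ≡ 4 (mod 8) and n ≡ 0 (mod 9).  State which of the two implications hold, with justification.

[⇐] If n ≡ 4 (mod 8) and n ≡ 0 (mod 9), then by the Chinese remainder theorem n ≡ 36 (mod 72). This is exactly n ≡ 36 (mod 72).

[⇒] Suppose n ≡ 36 (mod 72); write n = 72j + 36. Since 8 ∣ 72, reducing mod 8 gives n ≡ 36 ≡ 4 (mod 8); since 9 ∣ 72, reducing mod 9 gives n ≡ 36 ≡ 0 (mod 9).

Both directions hold.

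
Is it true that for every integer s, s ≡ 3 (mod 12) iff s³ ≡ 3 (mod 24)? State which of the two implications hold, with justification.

(⇒) fails; (⇐) holds.

(←) The residues r modulo 24 with r³ ≡ 3 (mod 24) are exactly {3}, and each is ≡ 3 (mod 12).

(→) This fails: take s = 15. Then 15 ≡ 3 (mod 12), but 15³ = 3375 ≡ 15 (mod 24), not 3.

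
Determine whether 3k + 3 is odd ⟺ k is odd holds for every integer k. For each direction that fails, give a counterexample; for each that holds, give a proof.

Neither implication holds.

(→) This fails: k = 2 gives 3k + 3 = 9, which is odd, but 2 is even, not odd.

(←) This also fails: k = 5 is odd, but 3k + 3 = 18 is even, not odd.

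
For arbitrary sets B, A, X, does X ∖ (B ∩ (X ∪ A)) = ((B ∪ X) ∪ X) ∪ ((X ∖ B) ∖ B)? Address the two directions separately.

The sets are not equal: only the forward inclusion holds.

(⊆) Let x ∈ X ∖ (B ∩ (X ∪ A)). Then either x ∈ X and x ∉ B, A; or x ∈ A ∩ X and x ∉ B. In each case x ∈ ((B ∪ X) ∪ X) ∪ ((X ∖ B) ∖ B), so X ∖ (B ∩ (X ∪ A)) ⊆ ((B ∪ X) ∪ X) ∪ ((X ∖ B) ∖ B).

(⊇) This inclusion fails. Take B = {1}, A = ∅, X = ∅; then 1 ∈ ((B ∪ X) ∪ X) ∪ ((X ∖ B) ∖ B) but 1 ∉ X ∖ (B ∩ (X ∪ A)).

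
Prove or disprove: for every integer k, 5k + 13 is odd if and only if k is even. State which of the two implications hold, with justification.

Forward direction. Suppose 5k + 13 is odd. Since 5 is odd, 5k and k have the same parity, so 5k + 13 ≡ k + 13 (mod 2). As 13 is odd, 5k + 13 is odd exactly when k is even. Thus k is even.

Converse. Suppose k is even; write k = 2j. Then 5k + 13 = 5·(2j) + 13 = 2·5j + 13, which is odd.

The biconditional holds.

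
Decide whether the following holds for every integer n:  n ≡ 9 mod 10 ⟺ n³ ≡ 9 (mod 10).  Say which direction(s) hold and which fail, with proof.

(→) Suppose n ≡ 9 mod 10. Write n = 10j + 9. Then (10j + 9)³ = 1000j³ + 2700j² + 2430j + 729 = 10(100j³ + 270j² + 243j + 72) + 9, so n³ ≡ 9 (mod 10).

(←) Conversely, suppose n³ ≡ 9 (mod 10). The only residue r in {0, …, 9} with r³ ≡ 9 (mod 10) is r = 9, so n ≡ 9 (mod 10).

Both directions hold; the statement is true.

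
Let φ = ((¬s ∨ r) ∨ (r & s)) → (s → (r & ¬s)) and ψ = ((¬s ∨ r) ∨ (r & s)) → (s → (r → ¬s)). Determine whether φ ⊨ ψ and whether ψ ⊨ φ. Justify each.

Both implications hold.

(⟹) Assume the antecedent. If s is true, the antecedent forces (s = T, r = F), and the consequent holds there. If s is false, the consequent reduces to true regardless of the other variables. Either way the consequent holds.

(⟸) Assume the antecedent. If s is true, the antecedent forces (s = T, r = F), and the consequent holds there. If s is false, the consequent reduces to true regardless of the other variables. Either way the consequent holds.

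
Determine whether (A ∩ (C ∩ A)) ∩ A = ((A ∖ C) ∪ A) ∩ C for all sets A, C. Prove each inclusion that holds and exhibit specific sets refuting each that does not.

(⟹) Let x ∈ (A ∩ (C ∩ A)) ∩ A. Then x ∈ A ∩ C, from which x ∈ ((A ∖ C) ∪ A) ∩ C.

(⟸) Let x ∈ ((A ∖ C) ∪ A) ∩ C. Then x ∈ A ∩ C, from which x ∈ (A ∩ (C ∩ A)) ∩ A.

The two sets are equal.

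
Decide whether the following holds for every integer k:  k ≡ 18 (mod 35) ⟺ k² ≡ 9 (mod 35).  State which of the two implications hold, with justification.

Only the forward implication holds.

(⇐) This fails: take k = 3. Then 3² = 9 ≡ 9 (mod 35), yet 3 ≡ 3 (mod 35), not 18.

(⇒) Suppose k ≡ 18 (mod 35). Write k = 35j + 18. Then (35j + 18)² = 1225j² + 1260j + 324 = 35(35j² + 36j + 9) + 9, so k² ≡ 9 (mod 35).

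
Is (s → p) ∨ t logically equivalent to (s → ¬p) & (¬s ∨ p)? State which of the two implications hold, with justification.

Only the converse holds.

[⇐] Assume the antecedent. If s is true, the antecedent cannot hold. If s is false, (s → p) ∨ t reduces to true regardless of the other variables. Either way (s → p) ∨ t holds.

[⇒] This fails. Under s = T, p = T, t = F, the left side is true but the right side is false.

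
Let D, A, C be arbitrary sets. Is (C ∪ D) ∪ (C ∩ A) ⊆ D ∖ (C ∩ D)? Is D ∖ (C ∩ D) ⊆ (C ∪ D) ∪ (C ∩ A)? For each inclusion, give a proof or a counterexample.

The sets are not equal: only the reverse inclusion holds.

(⟹) This inclusion fails. Take D = ∅, A = ∅, C = {1}; then 1 ∈ (C ∪ D) ∪ (C ∩ A) but 1 ∉ D ∖ (C ∩ D).

(⟸) Let x ∈ D ∖ (C ∩ D). Then either x ∈ D and x ∉ A, C; or x ∈ D ∩ A and x ∉ C. In each case x ∈ (C ∪ D) ∪ (C ∩ A), so D ∖ (C ∩ D) ⊆ (C ∪ D) ∪ (C ∩ A).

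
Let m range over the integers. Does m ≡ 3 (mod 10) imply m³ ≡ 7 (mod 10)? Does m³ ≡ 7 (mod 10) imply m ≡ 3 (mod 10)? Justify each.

The biconditional holds.

(←) Suppose m³ ≡ 7 (mod 10). The only residue r in {0, …, 9} with r³ ≡ 7 (mod 10) is r = 3, so m ≡ 3 (mod 10).

(→) Suppose m ≡ 3 (mod 10). Write m = 10j + 3. Then (10j + 3)³ = 1000j³ + 900j² + 270j + 27 = 10(100j³ + 90j² + 27j + 2) + 7, so m³ ≡ 7 (mod 10).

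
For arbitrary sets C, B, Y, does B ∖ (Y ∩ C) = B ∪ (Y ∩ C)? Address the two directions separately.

Only the forward inclusion holds.

(⟸) This inclusion fails. Take C = {1}, B = ∅, Y = {1}; then 1 ∈ B ∪ (Y ∩ C) but 1 ∉ B ∖ (Y ∩ C).

(⟹) Let x ∈ B ∖ (Y ∩ C). Then either x ∈ B and x ∉ C, Y; or x ∈ C ∩ B and x ∉ Y; or x ∈ B ∩ Y and x ∉ C. In each case x ∈ B ∪ (Y ∩ C), so B ∖ (Y ∩ C) ⊆ B ∪ (Y ∩ C).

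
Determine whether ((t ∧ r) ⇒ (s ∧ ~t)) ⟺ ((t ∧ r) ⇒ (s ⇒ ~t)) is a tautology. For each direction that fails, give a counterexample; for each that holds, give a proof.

Not equivalent: only (⇒) holds.

(⟹) Assume the antecedent. If t is true, the antecedent forces (t = T, r = F, s = F) or (t = T, r = F, s = T), and (t ∧ r) ⇒ (s ⇒ ~t) holds there. If t is false, (t ∧ r) ⇒ (s ⇒ ~t) reduces to true regardless of the other variables. Either way (t ∧ r) ⇒ (s ⇒ ~t) holds.

(⟸) This fails. Under t = T, r = T, s = F, the left side is false but the right side is true.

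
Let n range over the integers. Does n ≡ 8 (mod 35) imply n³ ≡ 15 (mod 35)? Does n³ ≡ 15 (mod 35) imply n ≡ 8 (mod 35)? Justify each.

Neither implication holds.

Forward direction. This fails: take n = 8. Then 8 ≡ 8 (mod 35), but 8³ = 512 ≡ 22 (mod 35), not 15.

Converse. This fails: take n = 15. Then 15³ = 3375 ≡ 15 (mod 35), yet 15 ≡ 15 (mod 35), not 8.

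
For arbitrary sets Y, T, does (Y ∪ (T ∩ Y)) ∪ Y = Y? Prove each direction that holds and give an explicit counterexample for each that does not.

Both inclusions hold.

(⊆) Let x ∈ (Y ∪ (T ∩ Y)) ∪ Y. Then either x ∈ Y and x ∉ T; or x ∈ Y ∩ T. In each case x ∈ Y, so (Y ∪ (T ∩ Y)) ∪ Y ⊆ Y.

(⊇) Let x ∈ Y. Then either x ∈ Y and x ∉ T; or x ∈ Y ∩ T. In each case x ∈ (Y ∪ (T ∩ Y)) ∪ Y, so Y ⊆ (Y ∪ (T ∩ Y)) ∪ Y.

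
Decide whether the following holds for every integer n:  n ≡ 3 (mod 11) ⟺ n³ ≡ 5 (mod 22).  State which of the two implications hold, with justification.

(⇒) fails; (⇐) holds.

[⇒] This fails: take n = 14. Then 14 ≡ 3 (mod 11), but 14³ = 2744 ≡ 16 (mod 22), not 5.

[⇐] Conversely, the residues r modulo 22 with r³ ≡ 5 (mod 22) are exactly {3}, and each is ≡ 3 (mod 11).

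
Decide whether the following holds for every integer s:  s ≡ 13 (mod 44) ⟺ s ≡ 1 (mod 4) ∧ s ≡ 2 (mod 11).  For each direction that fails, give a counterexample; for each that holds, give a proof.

Converse. If s ≡ 1 (mod 4) and s ≡ 2 (mod 11), then by the Chinese remainder theorem s ≡ 13 (mod 44). This is exactly s ≡ 13 (mod 44).

Forward direction. Suppose s ≡ 13 (mod 44); write s = 44j + 13. Since 4 ∣ 44, reducing mod 4 gives s ≡ 13 ≡ 1 (mod 4); since 11 ∣ 44, reducing mod 11 gives s ≡ 13 ≡ 2 (mod 11).

Both directions hold.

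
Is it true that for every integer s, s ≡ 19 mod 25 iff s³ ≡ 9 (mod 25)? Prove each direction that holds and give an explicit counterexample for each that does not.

Both directions hold.

Forward direction. Suppose s ≡ 19 mod 25. Write s = 25j + 19. Then (25j + 19)³ = 15625j³ + 35625j² + 27075j + 6859 = 25(625j³ + 1425j² + 1083j + 274) + 9, so s³ ≡ 9 (mod 25).

Converse. Suppose s³ ≡ 9 (mod 25). The only residue r in {0, …, 24} with r³ ≡ 9 (mod 25) is r = 19, so s ≡ 19 (mod 25).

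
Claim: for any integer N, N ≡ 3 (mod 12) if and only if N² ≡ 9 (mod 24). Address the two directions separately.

Only the forward implication holds.

(⇒) Suppose N ≡ 3 (mod 12). Working modulo 24, N ∈ {3, 15}; for each such r, r² ≡ 9 (mod 24).

(⇐) This fails: take N = 9. Then 9² = 81 ≡ 9 (mod 24), yet 9 ≡ 9 (mod 12), not 3.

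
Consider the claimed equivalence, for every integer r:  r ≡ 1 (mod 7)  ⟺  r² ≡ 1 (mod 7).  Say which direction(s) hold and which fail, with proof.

(⟹) Suppose r ≡ 1 (mod 7). Write r = 7j + 1. Then (7j + 1)² = 49j² + 14j + 1 = 7(7j² + 2j) + 1, so r² ≡ 1 (mod 7).

(⟸) This fails: take r = 6. Then 6² = 36 ≡ 1 (mod 7), yet 6 ≡ 6 (mod 7), not 1.

Only the forward implication holds.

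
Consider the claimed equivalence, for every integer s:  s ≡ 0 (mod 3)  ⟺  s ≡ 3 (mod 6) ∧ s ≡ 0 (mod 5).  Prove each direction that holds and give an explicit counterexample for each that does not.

(→) This fails: s = 0 gives 0 ≡ 0 (mod 3) but 0 ≡ 0 (mod 6), so the conjunction on the right does not hold.

(←) Conversely, if s ≡ 3 (mod 6) and s ≡ 0 (mod 5), then by the Chinese remainder theorem s ≡ 15 (mod 30). Since 15 ≡ 0 (mod 3) and 3 ∣ 30, we get s ≡ 0 (mod 3).

The forward direction fails; the converse holds.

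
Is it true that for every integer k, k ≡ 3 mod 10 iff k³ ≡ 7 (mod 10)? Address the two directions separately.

(←) Suppose k³ ≡ 7 (mod 10). The only residue r in {0, …, 9} with r³ ≡ 7 (mod 10) is r = 3, so k ≡ 3 (mod 10).

(→) Suppose k ≡ 3 mod 10. Write k = 10j + 3. Then (10j + 3)³ = 1000j³ + 900j² + 270j + 27 = 10(100j³ + 90j² + 27j + 2) + 7, so k³ ≡ 7 (mod 10).

The biconditional holds.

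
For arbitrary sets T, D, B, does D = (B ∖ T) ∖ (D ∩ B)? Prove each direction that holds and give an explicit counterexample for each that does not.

(⟹) This inclusion fails. Take T = ∅, D = {1}, B = ∅; then 1 ∈ D but 1 ∉ (B ∖ T) ∖ (D ∩ B).

(⟸) This inclusion fails. Take T = ∅, D = ∅, B = {1}; then 1 ∈ (B ∖ T) ∖ (D ∩ B) but 1 ∉ D.

Both inclusions fail.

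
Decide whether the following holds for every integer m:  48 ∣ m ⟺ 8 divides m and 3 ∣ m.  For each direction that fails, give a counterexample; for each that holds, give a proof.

The forward direction holds; the converse fails.

(→) If 48 ∣ m, write m = 48q. Since 48 = 6·8, m = 8·(6q), so 8 ∣ m; and since 48 = 16·3, m = 3·(16q), so 3 ∣ m.

(←) This fails: take m = 24. Both 8 ∣ 24 and 3 ∣ 24, yet 24 is not a multiple of 48 (since 24 = 0·48 + 24), so 48 ∤ 24.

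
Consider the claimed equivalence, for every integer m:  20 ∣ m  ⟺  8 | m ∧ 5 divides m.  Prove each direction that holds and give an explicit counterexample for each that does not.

(→) This fails: take m = 20. Certainly 20 ∣ 20, but 8 ∤ 20.

(←) Suppose 8 ∣ m and 5 ∣ m. Any common multiple of 8 and 5 is a multiple of their lcm; here gcd(8, 5) = 1, so lcm(8, 5) = 8·5 = 40, so 40 ∣ m. Since 20 ∣ 40, it follows that 20 ∣ m.

(⇒) fails; (⇐) holds.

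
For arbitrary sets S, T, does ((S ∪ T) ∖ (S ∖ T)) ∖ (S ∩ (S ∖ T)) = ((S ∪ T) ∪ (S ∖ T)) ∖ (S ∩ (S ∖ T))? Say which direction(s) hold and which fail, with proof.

The two sets are equal.

(⊇) Let x ∈ ((S ∪ T) ∪ (S ∖ T)) ∖ (S ∩ (S ∖ T)). Then either x ∈ T and x ∉ S; or x ∈ S ∩ T. In each case x ∈ ((S ∪ T) ∖ (S ∖ T)) ∖ (S ∩ (S ∖ T)), so ((S ∪ T) ∪ (S ∖ T)) ∖ (S ∩ (S ∖ T)) ⊆ ((S ∪ T) ∖ (S ∖ T)) ∖ (S ∩ (S ∖ T)).

(⊆) Let x ∈ ((S ∪ T) ∖ (S ∖ T)) ∖ (S ∩ (S ∖ T)). Then either x ∈ T and x ∉ S; or x ∈ S ∩ T. In each case x ∈ ((S ∪ T) ∪ (S ∖ T)) ∖ (S ∩ (S ∖ T)), so ((S ∪ T) ∖ (S ∖ T)) ∖ (S ∩ (S ∖ T)) ⊆ ((S ∪ T) ∪ (S ∖ T)) ∖ (S ∩ (S ∖ T)).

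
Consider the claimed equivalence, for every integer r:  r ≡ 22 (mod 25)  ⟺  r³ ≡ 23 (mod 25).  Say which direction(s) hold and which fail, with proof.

(⟹) Suppose r ≡ 22 (mod 25). Write r = 25j + 22. Then (25j + 22)³ = 15625j³ + 41250j² + 36300j + 10648 = 25(625j³ + 1650j² + 1452j + 425) + 23, so r³ ≡ 23 (mod 25).

(⟸) Conversely, suppose r³ ≡ 23 (mod 25). The only residue r in {0, …, 24} with r³ ≡ 23 (mod 25) is r = 22, so r ≡ 22 (mod 25).

Equivalent; both directions hold.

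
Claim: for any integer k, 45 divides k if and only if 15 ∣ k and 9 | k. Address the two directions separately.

Equivalent; both directions hold.

Forward direction. If 45 ∣ k, write k = 45q. Since 45 = 3·15, k = 15·(3q), so 15 ∣ k; and since 45 = 5·9, k = 9·(5q), so 9 ∣ k.

Converse. Suppose 15 ∣ k and 9 ∣ k. Any common multiple of 15 and 9 is a multiple of their lcm; here lcm(15, 9) = 15·9/gcd(15, 9) = 135/3 = 45, so 45 ∣ k.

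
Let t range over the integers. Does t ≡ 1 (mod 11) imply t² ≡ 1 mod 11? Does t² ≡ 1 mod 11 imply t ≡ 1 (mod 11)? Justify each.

(⇐) This fails: take t = 10. Then 10² = 100 ≡ 1 (mod 11), yet 10 ≡ 10 (mod 11), not 1.

(⇒) Suppose t ≡ 1 (mod 11). Write t = 11j + 1. Then (11j + 1)² = 121j² + 22j + 1 = 11(11j² + 2j) + 1, so t² ≡ 1 (mod 11).

Only the forward direction holds.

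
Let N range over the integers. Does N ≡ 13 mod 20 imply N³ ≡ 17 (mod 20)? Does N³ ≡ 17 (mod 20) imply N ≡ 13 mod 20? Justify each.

Equivalent; both directions hold.

Forward direction. Suppose N ≡ 13 mod 20. Write N = 20j + 13. Then (20j + 13)³ = 8000j³ + 15600j² + 10140j + 2197 = 20(400j³ + 780j² + 507j + 109) + 17, so N³ ≡ 17 (mod 20).

Converse. Suppose N³ ≡ 17 (mod 20). The only residue r in {0, …, 19} with r³ ≡ 17 (mod 20) is r = 13, so N ≡ 13 (mod 20).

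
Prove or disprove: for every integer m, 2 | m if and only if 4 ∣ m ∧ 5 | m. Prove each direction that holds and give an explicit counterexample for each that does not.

(←) Suppose 4 ∣ m and 5 ∣ m. Any common multiple of 4 and 5 is a multiple of their lcm; here gcd(4, 5) = 1, so lcm(4, 5) = 4·5 = 20, so 20 ∣ m. Since 2 ∣ 20, it follows that 2 ∣ m.

(→) This fails: take m = 2. Certainly 2 ∣ 2, but 4 ∤ 2.

(⇒) fails; (⇐) holds.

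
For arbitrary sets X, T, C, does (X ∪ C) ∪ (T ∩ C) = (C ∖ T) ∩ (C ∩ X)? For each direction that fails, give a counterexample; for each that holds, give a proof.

(⊆) fails; (⊇) holds.

(⟹) This inclusion fails. Take X = {1}, T = ∅, C = ∅; then 1 ∈ (X ∪ C) ∪ (T ∩ C) but 1 ∉ (C ∖ T) ∩ (C ∩ X).

(⟸) Let x ∈ (C ∖ T) ∩ (C ∩ X). Then x ∈ X ∩ C and x ∉ T, from which x ∈ (X ∪ C) ∪ (T ∩ C).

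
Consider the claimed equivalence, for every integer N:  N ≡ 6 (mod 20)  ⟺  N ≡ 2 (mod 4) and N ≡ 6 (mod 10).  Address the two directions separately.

(←) If N ≡ 2 (mod 4) and N ≡ 6 (mod 10), then by the Chinese remainder theorem N ≡ 6 (mod 20). This is exactly N ≡ 6 (mod 20).

(→) Suppose N ≡ 6 (mod 20); write N = 20j + 6. Since 4 ∣ 20, reducing mod 4 gives N ≡ 6 ≡ 2 (mod 4); since 10 ∣ 20, reducing mod 10 gives N ≡ 6 (mod 10).

Both implications hold.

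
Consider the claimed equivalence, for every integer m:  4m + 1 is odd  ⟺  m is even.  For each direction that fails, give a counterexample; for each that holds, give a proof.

(⇒) fails; (⇐) holds.

(⇒) This fails: take m = 5. Then 4m + 1 = 21, which is odd, yet m = 5 is odd, not even.

(⇐) Suppose m is even. Since 4 is even, 4m is even for every m, so 4m + 1 has the same parity as 1, which is odd. Hence 4m + 1 is odd.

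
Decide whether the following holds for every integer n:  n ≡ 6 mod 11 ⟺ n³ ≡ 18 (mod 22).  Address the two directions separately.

The forward direction fails; the converse holds.

(⟸) The residues r modulo 22 with r³ ≡ 18 (mod 22) are exactly {6}, and each is ≡ 6 (mod 11).

(⟹) This fails: take n = 17. Then 17 ≡ 6 (mod 11), but 17³ = 4913 ≡ 7 (mod 22), not 18.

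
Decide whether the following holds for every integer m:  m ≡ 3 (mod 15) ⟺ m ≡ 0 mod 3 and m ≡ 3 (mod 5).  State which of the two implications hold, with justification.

Both directions hold.

[⇒] Suppose m ≡ 3 (mod 15); write m = 15j + 3. Since 3 ∣ 15, reducing mod 3 gives m ≡ 3 ≡ 0 (mod 3); since 5 ∣ 15, reducing mod 5 gives m ≡ 3 (mod 5).

[⇐] Conversely, if m ≡ 0 (mod 3) and m ≡ 3 (mod 5), then by the Chinese remainder theorem m ≡ 3 (mod 15). This is exactly m ≡ 3 (mod 15).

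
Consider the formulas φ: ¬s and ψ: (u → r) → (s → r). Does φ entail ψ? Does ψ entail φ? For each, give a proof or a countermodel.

(⟸) This fails. Under s = T, u = T, r = F, the left side is false but the right side is true.

(⟹) Assume the antecedent. If s is true, the antecedent cannot hold. If s is false, (u → r) → (s → r) reduces to true regardless of the other variables. Either way (u → r) → (s → r) holds.

(⇒) holds; (⇐) fails.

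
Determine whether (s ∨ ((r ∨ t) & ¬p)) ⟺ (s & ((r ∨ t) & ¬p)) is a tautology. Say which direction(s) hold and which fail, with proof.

Not equivalent: only (⇐) holds.

(⟸) Assume the antecedent. If s is true, s ∨ ((r ∨ t) & ¬p) reduces to true regardless of the other variables. If s is false, the antecedent cannot hold. Either way s ∨ ((r ∨ t) & ¬p) holds.

(⟹) This fails. Under s = T, r = F, t = F, p = F, the left side is true but the right side is false.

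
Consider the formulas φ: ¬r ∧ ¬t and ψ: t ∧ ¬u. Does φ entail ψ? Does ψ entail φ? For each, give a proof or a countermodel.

(→) This fails. Under r = F, t = F, u = F, the left side is true but the right side is false.

(←) This fails. Under r = F, t = T, u = F, the left side is false but the right side is true.

Neither implication holds.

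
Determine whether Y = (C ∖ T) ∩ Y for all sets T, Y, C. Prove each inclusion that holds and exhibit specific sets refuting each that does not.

Only the reverse inclusion holds.

Reverse inclusion. Let x ∈ (C ∖ T) ∩ Y. Then x ∈ Y ∩ C and x ∉ T, from which x ∈ Y.

Forward inclusion. This inclusion fails. Take T = ∅, Y = {1}, C = ∅; then 1 ∈ Y but 1 ∉ (C ∖ T) ∩ Y.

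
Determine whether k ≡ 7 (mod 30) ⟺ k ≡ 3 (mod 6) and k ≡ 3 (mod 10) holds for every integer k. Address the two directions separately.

(→) This fails: k = 7 gives 7 ≡ 7 (mod 30) but 7 ≡ 1 (mod 6), so the conjunction on the right does not hold.

(←) This fails: k = 3 satisfies both congruences on the right (3 ≡ 3 mod 6 and 3 ≡ 3 mod 10) yet 3 ≡ 3 (mod 30), not 7.

Neither direction holds.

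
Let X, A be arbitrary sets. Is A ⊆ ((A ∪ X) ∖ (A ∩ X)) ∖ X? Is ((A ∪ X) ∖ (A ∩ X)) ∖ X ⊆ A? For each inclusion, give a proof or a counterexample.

(⊆) fails; (⊇) holds.

(⟹) This inclusion fails. Take X = {1}, A = {1}; then 1 ∈ A but 1 ∉ ((A ∪ X) ∖ (A ∩ X)) ∖ X.

(⟸) Let x ∈ ((A ∪ X) ∖ (A ∩ X)) ∖ X. Then x ∈ A and x ∉ X, from which x ∈ A.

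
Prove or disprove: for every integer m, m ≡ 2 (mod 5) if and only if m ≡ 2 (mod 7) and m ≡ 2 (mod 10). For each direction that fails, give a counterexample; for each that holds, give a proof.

(⇒) This fails: m = 32 gives 32 ≡ 2 (mod 5) but 32 ≡ 4 (mod 7), so the conjunction on the right does not hold.

(⇐) Conversely, if m ≡ 2 (mod 7) and m ≡ 2 (mod 10), then by the Chinese remainder theorem m ≡ 2 (mod 70). Since 2 ≡ 2 (mod 5) and 5 ∣ 70, we get m ≡ 2 (mod 5).

Only the converse holds.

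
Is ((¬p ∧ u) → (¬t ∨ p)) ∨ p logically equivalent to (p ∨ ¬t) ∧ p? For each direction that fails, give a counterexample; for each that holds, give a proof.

Only the reverse direction holds.

[⇒] This fails. Under t = F, p = F, u = F, the left side is true but the right side is false.

[⇐] Assume the antecedent. If t is true, the antecedent forces (t = T, p = T, u = F) or (t = T, p = T, u = T), and ((¬p ∧ u) → (¬t ∨ p)) ∨ p holds there. If t is false, ((¬p ∧ u) → (¬t ∨ p)) ∨ p reduces to true regardless of the other variables. Either way ((¬p ∧ u) → (¬t ∨ p)) ∨ p holds.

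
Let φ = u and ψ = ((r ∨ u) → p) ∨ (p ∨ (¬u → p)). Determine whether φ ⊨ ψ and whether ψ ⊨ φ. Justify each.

(→) Assume the antecedent. If r is true, the antecedent forces (r = T, u = T, p = F) or (r = T, u = T, p = T), and ((r ∨ u) → p) ∨ (p ∨ (¬u → p)) holds there. If r is false, ((r ∨ u) → p) ∨ (p ∨ (¬u → p)) reduces to true regardless of the other variables. Either way ((r ∨ u) → p) ∨ (p ∨ (¬u → p)) holds.

(←) This fails. Under r = F, u = F, p = F, the left side is false but the right side is true.

(⇒) holds; (⇐) fails.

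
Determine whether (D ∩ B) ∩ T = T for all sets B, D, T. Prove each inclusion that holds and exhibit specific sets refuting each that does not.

(⟹) Let x ∈ (D ∩ B) ∩ T. Then x ∈ B ∩ D ∩ T, from which x ∈ T.

(⟸) This inclusion fails. Take B = ∅, D = ∅, T = {1}; then 1 ∈ T but 1 ∉ (D ∩ B) ∩ T.

Only the forward inclusion holds.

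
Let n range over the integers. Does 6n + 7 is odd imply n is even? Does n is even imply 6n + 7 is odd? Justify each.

Not equivalent: only (⇐) holds.

Forward direction. This fails: take n = 5. Then 6n + 7 = 37, which is odd, yet n = 5 is odd, not even.

Converse. Suppose n is even. Since 6 is even, 6n is even for every n, so 6n + 7 has the same parity as 7, which is odd. Hence 6n + 7 is odd.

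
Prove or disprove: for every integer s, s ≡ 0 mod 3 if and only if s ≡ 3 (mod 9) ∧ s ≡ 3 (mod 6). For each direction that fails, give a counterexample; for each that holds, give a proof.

Not equivalent: only (⇐) holds.

[⇒] This fails: s = 0 gives 0 ≡ 0 (mod 3) but 0 ≡ 0 (mod 9), so the conjunction on the right does not hold.

[⇐] Conversely, if s ≡ 3 (mod 9) and s ≡ 3 (mod 6), then by the Chinese remainder theorem s ≡ 3 (mod 18). Since 3 ≡ 0 (mod 3) and 3 ∣ 18, we get s ≡ 0 (mod 3).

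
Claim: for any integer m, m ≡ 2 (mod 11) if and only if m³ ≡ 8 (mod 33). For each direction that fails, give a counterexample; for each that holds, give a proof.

(→) This fails: take m = 13. Then 13 ≡ 2 (mod 11), but 13³ = 2197 ≡ 19 (mod 33), not 8.

(←) Conversely, the residues r modulo 33 with r³ ≡ 8 (mod 33) are exactly {2}, and each is ≡ 2 (mod 11).

Not equivalent: only (⇐) holds.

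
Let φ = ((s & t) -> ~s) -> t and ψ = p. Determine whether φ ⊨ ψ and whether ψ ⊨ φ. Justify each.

Neither direction holds.

Forward direction. This fails. Under s = F, p = F, t = T, the left side is true but the right side is false.

Converse. This fails. Under s = F, p = T, t = F, the left side is false but the right side is true.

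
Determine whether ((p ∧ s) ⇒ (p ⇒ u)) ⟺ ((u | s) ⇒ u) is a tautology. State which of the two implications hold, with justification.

The forward direction fails; the converse holds.

Converse. Assume the antecedent. If s is true, the antecedent forces (s = T, u = T, p = F) or (s = T, u = T, p = T), and (p ∧ s) ⇒ (p ⇒ u) holds there. If s is false, (p ∧ s) ⇒ (p ⇒ u) reduces to true regardless of the other variables. Either way (p ∧ s) ⇒ (p ⇒ u) holds.

Forward direction. This fails. Under s = T, u = F, p = F, the left side is true but the right side is false.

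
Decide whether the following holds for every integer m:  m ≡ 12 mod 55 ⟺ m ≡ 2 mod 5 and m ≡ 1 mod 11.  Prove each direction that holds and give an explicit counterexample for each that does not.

The biconditional holds.

(⟹) Suppose m ≡ 12 (mod 55); write m = 55j + 12. Since 5 ∣ 55, reducing mod 5 gives m ≡ 12 ≡ 2 (mod 5); since 11 ∣ 55, reducing mod 11 gives m ≡ 12 ≡ 1 (mod 11).

(⟸) Conversely, if m ≡ 2 (mod 5) and m ≡ 1 (mod 11), then by the Chinese remainder theorem m ≡ 12 (mod 55). This is exactly m ≡ 12 (mod 55).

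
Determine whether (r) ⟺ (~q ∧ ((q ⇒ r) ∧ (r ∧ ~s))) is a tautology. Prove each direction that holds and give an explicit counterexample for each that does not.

Only the reverse direction holds.

Forward direction. This fails. Under q = T, s = F, r = T, the left side is true but the right side is false.

Converse. Assume the antecedent. If q is true, the antecedent cannot hold. If q is false, the antecedent forces (q = F, s = F, r = T), and r holds there. Either way r holds.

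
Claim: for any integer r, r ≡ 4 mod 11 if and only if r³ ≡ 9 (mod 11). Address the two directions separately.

Equivalent; both directions hold.

(⇐) For the converse, argue contrapositively. If r ≢ 4 (mod 11), then r is congruent to one of 0, 1, 2, 3, 5, 6, 7, 8, 9, 10 modulo 11, and these give r³ ≡ 0, 1, 8, 5, 4, 7, 2, 6, 3, 10 respectively — never 9.

(⇒) Suppose r ≡ 4 mod 11. Write r = 11j + 4. Then (11j + 4)³ = 1331j³ + 1452j² + 528j + 64 = 11(121j³ + 132j² + 48j + 5) + 9, so r³ ≡ 9 (mod 11).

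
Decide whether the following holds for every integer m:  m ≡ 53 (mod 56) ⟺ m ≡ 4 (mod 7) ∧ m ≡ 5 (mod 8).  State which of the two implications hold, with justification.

(⇒) Suppose m ≡ 53 (mod 56); write m = 56j + 53. Since 7 ∣ 56, reducing mod 7 gives m ≡ 53 ≡ 4 (mod 7); since 8 ∣ 56, reducing mod 8 gives m ≡ 53 ≡ 5 (mod 8).

(⇐) Conversely, if m ≡ 4 (mod 7) and m ≡ 5 (mod 8), then by the Chinese remainder theorem m ≡ 53 (mod 56). This is exactly m ≡ 53 (mod 56).

Both implications hold.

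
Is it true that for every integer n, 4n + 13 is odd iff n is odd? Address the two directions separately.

[⇒] This fails: take n = 6. Then 4n + 13 = 37, which is odd, yet n = 6 is even, not odd.

[⇐] Suppose n is odd. Since 4 is even, 4n is even for every n, so 4n + 13 has the same parity as 13, which is odd. Hence 4n + 13 is odd.

Only the converse holds.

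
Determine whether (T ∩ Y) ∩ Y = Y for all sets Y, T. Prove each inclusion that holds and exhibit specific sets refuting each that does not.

Forward inclusion. Let x ∈ (T ∩ Y) ∩ Y. Then x ∈ Y ∩ T, from which x ∈ Y.

Reverse inclusion. This inclusion fails. Take Y = {1}, T = ∅; then 1 ∈ Y but 1 ∉ (T ∩ Y) ∩ Y.

(⊆) holds; (⊇) fails.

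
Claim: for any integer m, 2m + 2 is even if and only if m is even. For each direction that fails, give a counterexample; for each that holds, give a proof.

Only the reverse direction holds.

Forward direction. This fails: take m = 7. Then 2m + 2 = 16, which is even, yet m = 7 is odd, not even.

Converse. Suppose m is even. Since 2 is even, 2m is even for every m, so 2m + 2 has the same parity as 2, which is even. Hence 2m + 2 is even.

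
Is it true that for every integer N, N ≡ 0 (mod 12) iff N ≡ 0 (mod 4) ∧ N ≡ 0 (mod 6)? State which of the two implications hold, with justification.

Both implications hold.

(⇒) Suppose N ≡ 0 (mod 12); write N = 12j + 0. Since 4 ∣ 12, reducing mod 4 gives N ≡ 0 (mod 4); since 6 ∣ 12, reducing mod 6 gives N ≡ 0 (mod 6).

(⇐) Conversely, if N ≡ 0 (mod 4) and N ≡ 0 (mod 6), then by the Chinese remainder theorem N ≡ 0 (mod 12). This is exactly N ≡ 0 (mod 12).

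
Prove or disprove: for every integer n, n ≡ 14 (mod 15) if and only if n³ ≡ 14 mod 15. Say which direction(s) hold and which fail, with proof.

Both implications hold.

(→) Suppose n ≡ 14 (mod 15). Write n = 15j + 14. Then (15j + 14)³ = 3375j³ + 9450j² + 8820j + 2744 = 15(225j³ + 630j² + 588j + 182) + 14, so n³ ≡ 14 (mod 15).

(←) Conversely, suppose n³ ≡ 14 (mod 15). The only residue r in {0, …, 14} with r³ ≡ 14 (mod 15) is r = 14, so n ≡ 14 (mod 15).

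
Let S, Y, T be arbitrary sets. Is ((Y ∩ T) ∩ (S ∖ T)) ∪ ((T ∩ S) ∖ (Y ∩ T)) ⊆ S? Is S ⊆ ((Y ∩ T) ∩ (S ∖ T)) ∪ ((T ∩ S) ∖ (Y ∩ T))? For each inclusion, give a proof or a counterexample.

(⊆) Let x ∈ ((Y ∩ T) ∩ (S ∖ T)) ∪ ((T ∩ S) ∖ (Y ∩ T)). Then x ∈ S ∩ T and x ∉ Y, from which x ∈ S.

(⊇) This inclusion fails. Take S = {1}, Y = ∅, T = ∅; then 1 ∈ S but 1 ∉ ((Y ∩ T) ∩ (S ∖ T)) ∪ ((T ∩ S) ∖ (Y ∩ T)).

Only the forward inclusion holds.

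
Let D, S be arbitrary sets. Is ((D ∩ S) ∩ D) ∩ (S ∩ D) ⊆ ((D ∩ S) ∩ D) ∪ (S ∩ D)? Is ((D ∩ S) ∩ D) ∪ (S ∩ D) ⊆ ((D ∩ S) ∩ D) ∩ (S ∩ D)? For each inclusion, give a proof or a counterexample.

The two sets are equal.

Forward inclusion. Let x ∈ ((D ∩ S) ∩ D) ∩ (S ∩ D). Then x ∈ D ∩ S, from which x ∈ ((D ∩ S) ∩ D) ∪ (S ∩ D).

Reverse inclusion. Let x ∈ ((D ∩ S) ∩ D) ∪ (S ∩ D). Then x ∈ D ∩ S, from which x ∈ ((D ∩ S) ∩ D) ∩ (S ∩ D).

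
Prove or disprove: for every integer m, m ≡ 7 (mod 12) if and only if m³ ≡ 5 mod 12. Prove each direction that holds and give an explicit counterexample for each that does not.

(⇒) fails and (⇐) fails.

[⇒] This fails: take m = 7. Then 7 ≡ 7 (mod 12), but 7³ = 343 ≡ 7 (mod 12), not 5.

[⇐] This fails: take m = 5. Then 5³ = 125 ≡ 5 (mod 12), yet 5 ≡ 5 (mod 12), not 7.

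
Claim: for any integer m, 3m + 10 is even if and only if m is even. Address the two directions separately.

Both directions hold; the statement is true.

(⇒) Suppose 3m + 10 is even. Since 3 is odd, 3m and m have the same parity, so 3m + 10 ≡ m + 10 (mod 2). As 10 is even, 3m + 10 is even exactly when m is even. Thus m is even.

(⇐) Conversely, suppose m is even; write m = 2j. Then 3m + 10 = 3·(2j) + 10 = 2·3j + 10, which is even.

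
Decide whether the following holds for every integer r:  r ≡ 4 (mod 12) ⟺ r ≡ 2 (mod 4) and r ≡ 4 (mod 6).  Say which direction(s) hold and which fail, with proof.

Neither implication holds.

[⇒] This fails: r = 4 gives 4 ≡ 4 (mod 12) but 4 ≡ 0 (mod 4), so the conjunction on the right does not hold.

[⇐] This fails: r = 10 satisfies both congruences on the right (10 ≡ 2 mod 4 and 10 ≡ 4 mod 6) yet 10 ≡ 10 (mod 12), not 4.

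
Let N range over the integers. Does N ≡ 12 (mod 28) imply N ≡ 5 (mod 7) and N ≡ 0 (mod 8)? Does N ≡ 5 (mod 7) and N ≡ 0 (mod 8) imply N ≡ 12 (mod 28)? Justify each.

Forward direction. This fails: N = 12 gives 12 ≡ 12 (mod 28) but 12 ≡ 4 (mod 8), so the conjunction on the right does not hold.

Converse. If N ≡ 5 (mod 7) and N ≡ 0 (mod 8), then by the Chinese remainder theorem N ≡ 40 (mod 56). Since 40 ≡ 12 (mod 28) and 28 ∣ 56, we get N ≡ 12 (mod 28).

Not equivalent: only (⇐) holds.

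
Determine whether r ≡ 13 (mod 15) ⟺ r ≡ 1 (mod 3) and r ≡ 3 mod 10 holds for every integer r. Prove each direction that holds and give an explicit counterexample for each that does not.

Only the converse holds.

(⟹) This fails: r = 28 gives 28 ≡ 13 (mod 15) but 28 ≡ 8 (mod 10), so the conjunction on the right does not hold.

(⟸) Conversely, if r ≡ 1 (mod 3) and r ≡ 3 (mod 10), then by the Chinese remainder theorem r ≡ 13 (mod 30). Since 13 ≡ 13 (mod 15) and 15 ∣ 30, we get r ≡ 13 (mod 15).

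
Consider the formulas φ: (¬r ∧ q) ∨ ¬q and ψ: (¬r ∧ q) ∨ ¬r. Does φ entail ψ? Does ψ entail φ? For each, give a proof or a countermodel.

The forward direction fails; the converse holds.

(⇐) Assume the antecedent. If r is true, the antecedent cannot hold. If r is false, (¬r ∧ q) ∨ ¬q reduces to true regardless of the other variables. Either way (¬r ∧ q) ∨ ¬q holds.

(⇒) This fails. Under r = T, q = F, the left side is true but the right side is false.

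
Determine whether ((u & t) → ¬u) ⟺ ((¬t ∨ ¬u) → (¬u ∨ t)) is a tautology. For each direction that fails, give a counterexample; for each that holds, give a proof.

Both directions fail.

(⇒) This fails. Under t = F, u = T, the left side is true but the right side is false.

(⇐) This fails. Under t = T, u = T, the left side is false but the right side is true.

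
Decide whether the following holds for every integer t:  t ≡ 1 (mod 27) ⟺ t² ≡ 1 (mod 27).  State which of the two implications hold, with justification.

[⇒] Suppose t ≡ 1 (mod 27). Write t = 27j + 1. Then (27j + 1)² = 729j² + 54j + 1 = 27(27j² + 2j) + 1, so t² ≡ 1 (mod 27).

[⇐] This fails: take t = 26. Then 26² = 676 ≡ 1 (mod 27), yet 26 ≡ 26 (mod 27), not 1.

(⇒) holds; (⇐) fails.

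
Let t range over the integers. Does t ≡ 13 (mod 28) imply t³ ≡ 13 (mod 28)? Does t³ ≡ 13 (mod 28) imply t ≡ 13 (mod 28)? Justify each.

The forward direction holds; the converse fails.

(⟸) This fails: take t = 5. Then 5³ = 125 ≡ 13 (mod 28), yet 5 ≡ 5 (mod 28), not 13.

(⟹) Suppose t ≡ 13 (mod 28). Write t = 28j + 13. Then (28j + 13)³ = 21952j³ + 30576j² + 14196j + 2197 = 28(784j³ + 1092j² + 507j + 78) + 13, so t³ ≡ 13 (mod 28).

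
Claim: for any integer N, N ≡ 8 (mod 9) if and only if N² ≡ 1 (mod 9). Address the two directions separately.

(→) Suppose N ≡ 8 (mod 9). Write N = 9j + 8. Then (9j + 8)² = 81j² + 144j + 64 = 9(9j² + 16j + 7) + 1, so N² ≡ 1 (mod 9).

(←) This fails: take N = 1. Then 1² = 1 ≡ 1 (mod 9), yet 1 ≡ 1 (mod 9), not 8.

Not equivalent: only (⇒) holds.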